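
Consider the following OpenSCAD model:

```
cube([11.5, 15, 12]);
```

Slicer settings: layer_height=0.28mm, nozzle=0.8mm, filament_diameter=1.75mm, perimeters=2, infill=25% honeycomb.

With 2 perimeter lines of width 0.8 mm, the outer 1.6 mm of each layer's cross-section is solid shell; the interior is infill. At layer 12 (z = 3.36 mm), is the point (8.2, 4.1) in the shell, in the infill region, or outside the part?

At z = 3.36 mm: the cube is present — its section is the full 11.5×15 rectangle. Overall, the cross-section is a single solid region. The nearest boundary edge runs (11.50, 0.00)→(11.50, 15.00); distance from the point to it = 3.30 mm. The point is inside the cross-section and 3.30 mm from the nearest boundary — more than the 1.6 mm shell width (2 × 0.8), so it's in the infill interior.

infill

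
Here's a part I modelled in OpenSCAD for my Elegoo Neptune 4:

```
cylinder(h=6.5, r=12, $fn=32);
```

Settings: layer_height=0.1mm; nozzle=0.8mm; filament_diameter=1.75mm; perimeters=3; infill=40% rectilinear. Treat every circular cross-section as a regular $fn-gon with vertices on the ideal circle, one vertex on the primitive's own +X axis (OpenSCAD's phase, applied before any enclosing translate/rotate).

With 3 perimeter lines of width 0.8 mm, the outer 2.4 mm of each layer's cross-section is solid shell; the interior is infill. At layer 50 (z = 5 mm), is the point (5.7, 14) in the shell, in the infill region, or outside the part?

At z = 5 mm: the r=12 cylinder contributes a regular 32-gon of circumradius 12. Overall, the cross-section is a single solid region. The nearest boundary edge runs (6.67, 9.98)→(4.59, 11.09); distance from the point to it = 3.12 mm. The point is not inside any of the regions above, so it lies outside the cross-section (3.12 mm from the nearest boundary).

outside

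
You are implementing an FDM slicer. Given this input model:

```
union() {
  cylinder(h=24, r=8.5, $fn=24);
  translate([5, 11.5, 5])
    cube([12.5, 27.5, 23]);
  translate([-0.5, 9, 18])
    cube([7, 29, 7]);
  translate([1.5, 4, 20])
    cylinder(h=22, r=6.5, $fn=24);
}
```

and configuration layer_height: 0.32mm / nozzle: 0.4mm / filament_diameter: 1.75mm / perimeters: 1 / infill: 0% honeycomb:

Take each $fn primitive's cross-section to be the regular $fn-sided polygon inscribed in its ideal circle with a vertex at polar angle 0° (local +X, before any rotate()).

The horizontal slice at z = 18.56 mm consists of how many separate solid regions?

At z = 18.56 mm: the cylinder: section is a regular 24-gon, circumradius r=8.5; the 12.5×27.5 cube at (5, 11.5) contributes its full rectangle; the cube at (-0.5, 9) (footprint 7×29) is included at this height; the cylinder at (1.5, 4) is not intersected at this z (z outside [20, 42]); Merging all regions: the regions partially overlap (shared area 39.75 mm²), so overlapping operands fuse into one piece — 2 connected regions. The result has 2 disconnected regions.

2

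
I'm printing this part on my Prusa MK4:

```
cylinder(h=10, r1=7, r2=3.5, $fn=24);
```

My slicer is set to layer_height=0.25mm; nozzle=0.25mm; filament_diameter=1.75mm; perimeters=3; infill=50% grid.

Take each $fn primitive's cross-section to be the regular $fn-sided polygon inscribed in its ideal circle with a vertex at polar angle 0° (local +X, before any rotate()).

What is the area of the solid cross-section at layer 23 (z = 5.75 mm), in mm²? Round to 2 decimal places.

At z = 5.75 mm: the cone: at t=0.575 of its height the radius interpolates to r₁+(r₂−r₁)t = 4.988, giving a regular 24-gon of that circumradius (area = (24/2)·4.988²·sin(360°/24) = 77.26 mm²). Overall, the cross-section is a single solid region. Net area = 77.26 mm².

77.26 mm²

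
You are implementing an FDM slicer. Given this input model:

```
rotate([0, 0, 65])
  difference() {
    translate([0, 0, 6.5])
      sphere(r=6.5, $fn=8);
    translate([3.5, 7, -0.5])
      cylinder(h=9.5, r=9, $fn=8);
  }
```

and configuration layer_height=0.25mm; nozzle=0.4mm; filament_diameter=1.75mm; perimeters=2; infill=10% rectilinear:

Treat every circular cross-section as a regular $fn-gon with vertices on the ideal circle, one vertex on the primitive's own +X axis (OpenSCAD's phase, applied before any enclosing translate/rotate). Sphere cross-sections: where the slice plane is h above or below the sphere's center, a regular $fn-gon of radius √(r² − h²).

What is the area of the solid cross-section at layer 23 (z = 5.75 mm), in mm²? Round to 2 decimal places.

At z = 5.75 mm: the sphere: section is a regular 8-gon, circumradius = √(r²−h²) = √(6.5²−0.75²) = 6.457 (area = (8/2)·6.457²·sin(360°/8) = 117.91 mm²); the cylinder at (3.5, 7): section is a regular 8-gon, circumradius r=9 (area = (8/2)·9.000²·sin(360°/8) = 229.10 mm²); Subtracting the remaining from the first: starting from the r=6.5 sphere (117.91 mm²), the r=9 cylinder at (3.5, 7) partially overlaps it — only the 58.36 mm² overlap (of its 229.10 mm²) is removed, clipping the outline — area = 59.55 mm²; (whole slice rotated 65° about Z — lengths, areas and connectivity unchanged). Overall, the cross-section is a single solid region. Net area = 59.55 mm².

59.55 mm²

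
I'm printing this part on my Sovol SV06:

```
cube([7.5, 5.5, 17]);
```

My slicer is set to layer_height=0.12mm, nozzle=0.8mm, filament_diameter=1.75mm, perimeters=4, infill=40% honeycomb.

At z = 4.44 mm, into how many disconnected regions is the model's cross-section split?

1

At z = 4.44 mm: the 7.5×5.5 cube contributes its full rectangle. The result has 1 disconnected region.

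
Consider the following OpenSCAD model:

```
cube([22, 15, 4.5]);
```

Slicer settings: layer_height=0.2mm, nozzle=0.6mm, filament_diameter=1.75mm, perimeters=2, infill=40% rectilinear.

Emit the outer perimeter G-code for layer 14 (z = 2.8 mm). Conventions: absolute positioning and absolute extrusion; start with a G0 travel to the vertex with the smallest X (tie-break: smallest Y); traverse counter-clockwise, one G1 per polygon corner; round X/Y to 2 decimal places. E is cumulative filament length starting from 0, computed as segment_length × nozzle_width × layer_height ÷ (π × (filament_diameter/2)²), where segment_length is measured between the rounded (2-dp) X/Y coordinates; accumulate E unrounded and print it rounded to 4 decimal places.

G0 X0.00 Y0.00 Z2.80
G1 X22.00 Y0.00 E1.0976
G1 X22.00 Y15.00 E1.8459
G1 X0.00 Y15.00 E2.9435
G1 X0.00 Y0.00 E3.6919

At z = 2.8 mm: the cube (footprint 22×15) is included at this height. The outline is a single polygon with 4 vertices. Extrusion per mm of travel: 0.6 × 0.2 / (π × 0.875²) = 0.049890. Accumulating E over each segment gives final E = 3.6919.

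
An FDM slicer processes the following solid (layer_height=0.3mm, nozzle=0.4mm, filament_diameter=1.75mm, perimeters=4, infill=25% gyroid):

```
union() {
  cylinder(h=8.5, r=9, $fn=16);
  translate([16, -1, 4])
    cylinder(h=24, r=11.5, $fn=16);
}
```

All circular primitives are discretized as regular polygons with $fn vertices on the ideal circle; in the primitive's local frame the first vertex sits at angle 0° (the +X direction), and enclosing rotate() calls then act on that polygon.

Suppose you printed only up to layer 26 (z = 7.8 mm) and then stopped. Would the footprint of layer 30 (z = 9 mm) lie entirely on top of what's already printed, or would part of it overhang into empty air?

Compare the two slices. At z = 7.8: the cylinder: section is a regular 16-gon, circumradius r=9 (area = (16/2)·9.000²·sin(360°/16) = 247.98 mm²); the r=11.5 cylinder at (16, -1) contributes a regular 16-gon of circumradius 11.5 (area = (16/2)·11.500²·sin(360°/16) = 404.88 mm²); Combining (union): the regions partially overlap — summed areas 652.86 mm² minus the doubly-counted overlap 35.08 mm² gives 617.78 mm² — area = 617.78 mm². At z = 9: the cylinder does not reach this height (z outside [0, 8.5]); the r=11.5 cylinder at (16, -1) gives a regular 16-gon of circumradius 11.5 (constant along its height) (area = (16/2)·11.500²·sin(360°/16) = 404.88 mm²); Combining (union): only the r=11.5 cylinder at (16, -1) is present, so the union is just that shape — area = 404.88 mm². Checking containment: the cross-section at z = 9 is a subset of the cross-section at z = 7.8.

entirely on top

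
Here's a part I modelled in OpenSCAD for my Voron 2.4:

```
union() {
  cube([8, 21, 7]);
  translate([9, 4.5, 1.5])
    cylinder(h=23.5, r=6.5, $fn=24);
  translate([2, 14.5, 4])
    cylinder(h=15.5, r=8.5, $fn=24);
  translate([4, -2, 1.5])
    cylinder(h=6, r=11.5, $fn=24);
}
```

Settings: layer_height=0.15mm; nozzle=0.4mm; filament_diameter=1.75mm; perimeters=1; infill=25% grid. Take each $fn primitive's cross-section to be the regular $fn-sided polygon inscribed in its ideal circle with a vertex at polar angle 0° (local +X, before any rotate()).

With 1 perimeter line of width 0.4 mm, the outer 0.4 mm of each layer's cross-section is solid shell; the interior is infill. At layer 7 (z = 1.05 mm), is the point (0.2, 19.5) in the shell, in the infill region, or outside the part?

shell

At z = 1.05 mm: the cube (footprint 8×21) is included at this height; the cylinder at (9, 4.5) is not intersected at this z (z outside [1.5, 25]); the cylinder at (2, 14.5) does not reach this height (z outside [4, 19.5]); the cylinder at (4, -2) does not reach this height (z outside [1.5, 7.5]); Taking the union: only the 8×21 cube is present, so the union is just that shape — 1 connected region. Overall, the cross-section is a single solid region. The nearest boundary edge runs (0.00, 21.00)→(0.00, 0.00); distance from the point to it = 0.20 mm. The point is inside the cross-section, 0.20 mm from the nearest boundary — within the 0.4 mm shell band (1 × 0.4).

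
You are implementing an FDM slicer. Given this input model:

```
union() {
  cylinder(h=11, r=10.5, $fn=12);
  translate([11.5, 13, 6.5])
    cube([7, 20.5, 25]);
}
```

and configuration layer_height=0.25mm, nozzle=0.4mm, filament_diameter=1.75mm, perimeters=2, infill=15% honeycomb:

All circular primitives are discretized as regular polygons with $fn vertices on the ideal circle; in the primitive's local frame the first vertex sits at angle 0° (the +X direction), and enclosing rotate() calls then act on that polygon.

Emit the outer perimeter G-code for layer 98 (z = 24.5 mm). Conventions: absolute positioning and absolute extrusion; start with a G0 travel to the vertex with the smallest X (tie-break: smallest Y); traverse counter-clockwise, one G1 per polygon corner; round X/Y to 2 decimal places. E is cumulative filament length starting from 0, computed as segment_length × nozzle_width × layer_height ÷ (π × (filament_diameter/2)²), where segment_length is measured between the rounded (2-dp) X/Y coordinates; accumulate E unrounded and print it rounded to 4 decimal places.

G0 X11.50 Y13.00 Z24.50
G1 X18.50 Y13.00 E0.2910
G1 X18.50 Y33.50 E1.1433
G1 X11.50 Y33.50 E1.4343
G1 X11.50 Y13.00 E2.2866

At z = 24.5 mm: the cylinder is not intersected at this z (z outside [0, 11]); the cube at (11.5, 13) (footprint 7×20.5) is included at this height; Combining (union): only the 7×20.5 cube at (11.5, 13) is present, so the union is just that shape — 1 connected region. The outline is a single polygon with 4 vertices. Extrusion per mm of travel: 0.4 × 0.25 / (π × 0.875²) = 0.041575. Accumulating E over each segment gives final E = 2.2866.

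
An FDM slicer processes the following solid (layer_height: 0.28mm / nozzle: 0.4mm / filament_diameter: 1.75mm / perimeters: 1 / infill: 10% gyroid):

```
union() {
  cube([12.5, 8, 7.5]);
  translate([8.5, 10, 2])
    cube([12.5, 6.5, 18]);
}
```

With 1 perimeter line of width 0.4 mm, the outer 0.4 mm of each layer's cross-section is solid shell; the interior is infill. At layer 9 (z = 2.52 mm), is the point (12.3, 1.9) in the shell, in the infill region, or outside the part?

At z = 2.52 mm: the cube is present — its section is the full 12.5×8 rectangle; the cube at (8.5, 10) is present — its section is the full 12.5×6.5 rectangle; Merging all regions: the 2 present regions are separate (no shared area or edge), so areas and boundary lengths simply add and each stays a separate island — 2 connected regions. Overall, the cross-section has 2 separate islands. The nearest boundary edge runs (12.50, 8.00)→(12.50, 0.00); distance from the point to it = 0.20 mm. (Shell/infill is judged within the island containing the point — the largest one.) The point is inside the cross-section, 0.20 mm from the nearest boundary — within the 0.4 mm shell band (1 × 0.4).

shell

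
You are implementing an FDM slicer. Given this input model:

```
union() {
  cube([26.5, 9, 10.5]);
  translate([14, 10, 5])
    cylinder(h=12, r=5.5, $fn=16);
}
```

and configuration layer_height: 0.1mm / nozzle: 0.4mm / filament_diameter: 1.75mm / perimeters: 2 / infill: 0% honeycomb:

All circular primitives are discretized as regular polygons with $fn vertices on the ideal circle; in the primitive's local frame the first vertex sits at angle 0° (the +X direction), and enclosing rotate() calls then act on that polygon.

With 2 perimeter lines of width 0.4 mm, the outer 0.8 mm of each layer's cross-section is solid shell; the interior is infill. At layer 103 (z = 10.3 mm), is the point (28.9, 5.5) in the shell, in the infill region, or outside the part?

outside

At z = 10.3 mm: the cube is present — its section is the full 26.5×9 rectangle; the r=5.5 cylinder at (14, 10) gives a regular 16-gon of circumradius 5.5 (constant along its height); Combining (union): the regions partially overlap (shared area 35.50 mm²), so overlapping operands fuse into one piece — 1 connected region. Overall, the cross-section is a single solid region. The nearest boundary edge runs (26.50, 9.00)→(26.50, 0.00); distance from the point to it = 2.40 mm. The point is not inside any of the regions above, so it lies outside the cross-section (2.40 mm from the nearest boundary).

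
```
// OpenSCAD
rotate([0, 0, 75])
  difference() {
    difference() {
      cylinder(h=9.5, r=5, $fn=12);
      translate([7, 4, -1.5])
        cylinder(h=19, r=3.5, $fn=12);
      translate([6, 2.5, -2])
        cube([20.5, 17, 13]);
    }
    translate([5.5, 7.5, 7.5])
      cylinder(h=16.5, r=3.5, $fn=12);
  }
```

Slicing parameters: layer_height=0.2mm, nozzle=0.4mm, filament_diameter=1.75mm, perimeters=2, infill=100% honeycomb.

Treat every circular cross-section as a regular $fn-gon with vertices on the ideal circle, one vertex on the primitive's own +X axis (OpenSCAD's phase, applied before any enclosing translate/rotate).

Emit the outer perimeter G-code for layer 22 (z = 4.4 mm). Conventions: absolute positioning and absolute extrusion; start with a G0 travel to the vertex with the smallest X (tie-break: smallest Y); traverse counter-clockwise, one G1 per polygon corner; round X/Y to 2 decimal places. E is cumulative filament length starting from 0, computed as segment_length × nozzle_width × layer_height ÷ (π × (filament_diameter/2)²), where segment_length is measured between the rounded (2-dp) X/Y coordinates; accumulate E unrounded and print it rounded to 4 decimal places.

At z = 4.4 mm: the cylinder: section is a regular 12-gon, circumradius r=5; the r=3.5 cylinder at (7, 4) gives a regular 12-gon of circumradius 3.5 (constant along its height); the cube at (6, 2.5) (footprint 20.5×17) is included at this height; Subtracting the remaining from the first: starting from the r=5 cylinder, the r=3.5 cylinder at (7, 4) partially overlaps it — only the 0.36 mm² overlap (of its 36.75 mm²) is removed, clipping the outline; the 20.5×17 cube at (6, 2.5) misses the remaining region (no effect) — 1 connected region; the cylinder at (5.5, 7.5) is absent (z outside [7.5, 24]); Taking the first minus the rest: none of the subtracted shapes is present at this height, so that combined region is unchanged — 1 connected region; (whole slice rotated 75° about Z — lengths, areas and connectivity unchanged). The outline is a single polygon with 14 vertices. Extrusion per mm of travel: 0.4 × 0.2 / (π × 0.875²) = 0.033260. Accumulating E over each segment gives final E = 1.0333.

G0 X-4.83 Y-1.29 Z4.40
G1 X-3.54 Y-3.54 E0.0863
G1 X-1.29 Y-4.83 E0.1725
G1 X1.29 Y-4.83 E0.2583
G1 X3.54 Y-3.54 E0.3446
G1 X4.83 Y-1.29 E0.4309
G1 X4.83 Y1.29 E0.5167
G1 X3.54 Y3.54 E0.6029
G1 X1.29 Y4.83 E0.6892
G1 X-0.43 Y4.83 E0.7464
G1 X-1.15 Y4.42 E0.7740
G1 X-2.01 Y4.42 E0.8026
G1 X-3.54 Y3.54 E0.8613
G1 X-4.83 Y1.29 E0.9475
G1 X-4.83 Y-1.29 E1.0333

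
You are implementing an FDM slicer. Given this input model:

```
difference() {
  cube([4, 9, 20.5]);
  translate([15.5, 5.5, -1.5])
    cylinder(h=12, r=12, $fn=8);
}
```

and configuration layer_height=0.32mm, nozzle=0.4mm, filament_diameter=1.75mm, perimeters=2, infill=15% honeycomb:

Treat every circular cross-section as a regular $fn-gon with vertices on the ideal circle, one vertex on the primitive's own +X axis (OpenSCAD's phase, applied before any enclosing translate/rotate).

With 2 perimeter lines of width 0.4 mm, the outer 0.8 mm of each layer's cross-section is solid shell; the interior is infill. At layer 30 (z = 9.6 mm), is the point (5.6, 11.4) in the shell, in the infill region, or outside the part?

At z = 9.6 mm: the cube is present — its section is the full 4×9 rectangle; the r=12 cylinder at (15.5, 5.5) contributes a regular 8-gon of circumradius 12; After the difference (first − rest): starting from the 4×9 cube, the r=12 cylinder at (15.5, 5.5) partially overlaps it — only the 0.60 mm² overlap (of its 407.29 mm²) is removed, clipping the outline — 1 connected region. Overall, the cross-section is a single solid region. The nearest boundary edge runs (0.00, 9.00)→(4.00, 9.00); distance from the point to it = 2.88 mm. The point is not inside any of the regions above, so it lies outside the cross-section (2.88 mm from the nearest boundary).

outside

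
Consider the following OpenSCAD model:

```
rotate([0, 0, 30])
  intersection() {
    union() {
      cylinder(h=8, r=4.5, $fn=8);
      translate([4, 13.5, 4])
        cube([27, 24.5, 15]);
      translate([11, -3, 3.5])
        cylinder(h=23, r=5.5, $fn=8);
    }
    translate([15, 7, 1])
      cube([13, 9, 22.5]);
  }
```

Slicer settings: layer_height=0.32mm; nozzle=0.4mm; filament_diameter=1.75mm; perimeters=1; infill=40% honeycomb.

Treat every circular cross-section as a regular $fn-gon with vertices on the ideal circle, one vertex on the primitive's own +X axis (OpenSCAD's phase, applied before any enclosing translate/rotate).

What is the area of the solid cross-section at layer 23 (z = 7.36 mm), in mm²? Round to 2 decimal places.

32.50 mm²

At z = 7.36 mm: the r=4.5 cylinder gives a regular 8-gon of circumradius 4.5 (constant along its height) (area = (8/2)·4.500²·sin(360°/8) = 57.28 mm²); the cube at (4, 13.5) (footprint 27×24.5) is included at this height (area 661.50 mm²); the r=5.5 cylinder at (11, -3) gives a regular 8-gon of circumradius 5.5 (constant along its height) (area = (8/2)·5.500²·sin(360°/8) = 85.56 mm²); Merging all regions: the 3 present regions are separate (no shared area or edge), so areas and boundary lengths simply add and each stays a separate island — area = 804.34 mm²; the cube at (15, 7) is present — its section is the full 13×9 rectangle (area 117.00 mm²); After intersecting: the 13×9 cube at (15, 7) partially overlaps the result so far; clipping to the common part keeps 32.50 mm² — area = 32.50 mm²; (whole slice rotated 30° about Z — lengths, areas and connectivity unchanged). Overall, the cross-section is a single solid region. Net area = 32.50 mm².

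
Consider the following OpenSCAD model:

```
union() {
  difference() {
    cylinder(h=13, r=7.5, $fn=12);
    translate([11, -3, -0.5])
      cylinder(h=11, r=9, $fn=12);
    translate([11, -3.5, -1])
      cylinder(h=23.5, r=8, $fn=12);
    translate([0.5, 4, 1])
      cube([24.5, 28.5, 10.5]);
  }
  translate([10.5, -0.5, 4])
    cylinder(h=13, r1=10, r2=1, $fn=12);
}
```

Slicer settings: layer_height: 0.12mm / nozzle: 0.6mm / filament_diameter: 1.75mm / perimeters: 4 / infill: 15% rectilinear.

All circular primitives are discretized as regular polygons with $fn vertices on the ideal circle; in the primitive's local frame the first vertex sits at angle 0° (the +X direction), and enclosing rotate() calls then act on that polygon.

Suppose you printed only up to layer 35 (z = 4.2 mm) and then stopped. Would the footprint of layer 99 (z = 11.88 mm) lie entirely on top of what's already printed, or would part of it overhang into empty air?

Compare the two slices. At z = 4.2: the cylinder: section is a regular 12-gon, circumradius r=7.5 (area = (12/2)·7.500²·sin(360°/12) = 168.75 mm²); the cylinder at (11, -3): section is a regular 12-gon, circumradius r=9 (area = (12/2)·9.000²·sin(360°/12) = 243.00 mm²); the r=8 cylinder at (11, -3.5) contributes a regular 12-gon of circumradius 8 (area = (12/2)·8.000²·sin(360°/12) = 192.00 mm²); the cube at (0.5, 4) is present — its section is the full 24.5×28.5 rectangle (area 698.25 mm²); Subtracting the remaining from the first: starting from the r=7.5 cylinder (168.75 mm²), the r=9 cylinder at (11, -3) partially overlaps it — only the 36.81 mm² overlap (of its 243.00 mm²) is removed, clipping the outline; the r=8 cylinder at (11, -3.5) misses the remaining region (no effect); the 24.5×28.5 cube at (0.5, 4) partially overlaps it — only the 12.56 mm² overlap (of its 698.25 mm²) is removed, clipping the outline — area = 119.37 mm²; the cone at (10.5, -0.5) (r1=10→r2=1) has section circumradius 9.862 here — a regular 12-gon (area = (12/2)·9.862²·sin(360°/12) = 291.75 mm²); Combining (union): the regions partially overlap — summed areas 411.12 mm² minus the doubly-counted overlap 16.84 mm² gives 394.28 mm² — area = 394.28 mm². At z = 11.88: the r=7.5 cylinder contributes a regular 12-gon of circumradius 7.5 (area = (12/2)·7.500²·sin(360°/12) = 168.75 mm²); the cylinder at (11, -3) is not intersected at this z (z outside [-0.5, 10.5]); the cylinder at (11, -3.5): section is a regular 12-gon, circumradius r=8 (area = (12/2)·8.000²·sin(360°/12) = 192.00 mm²); the cube at (0.5, 4) is absent (z outside [1, 11.5]); Subtracting the remaining from the first: starting from the r=7.5 cylinder (168.75 mm²), the r=8 cylinder at (11, -3.5) partially overlaps it — only the 23.97 mm² overlap (of its 192.00 mm²) is removed, clipping the outline — area = 144.78 mm²; the cone at (10.5, -0.5): at t=0.606 of its height the radius interpolates to r₁+(r₂−r₁)t = 4.545, giving a regular 12-gon of that circumradius (area = (12/2)·4.545²·sin(360°/12) = 61.96 mm²); Taking the union: the 2 present regions are separate (no shared area or edge), so areas and boundary lengths simply add and each stays a separate island — area = 206.74 mm². Checking containment: at z = 11.88 the cross-section extends beyond the z = 4.2 cross-section by about 7.18 mm².

part overhangs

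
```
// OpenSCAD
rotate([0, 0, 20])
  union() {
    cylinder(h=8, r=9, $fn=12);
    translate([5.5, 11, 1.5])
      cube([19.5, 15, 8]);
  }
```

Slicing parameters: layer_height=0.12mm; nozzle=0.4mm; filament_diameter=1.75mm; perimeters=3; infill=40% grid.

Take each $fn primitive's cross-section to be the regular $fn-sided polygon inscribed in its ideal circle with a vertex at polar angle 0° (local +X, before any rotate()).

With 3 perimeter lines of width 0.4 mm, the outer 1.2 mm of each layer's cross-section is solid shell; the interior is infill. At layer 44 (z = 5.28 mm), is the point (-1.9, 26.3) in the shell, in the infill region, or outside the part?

shell

At z = 5.28 mm: the cylinder: section is a regular 12-gon, circumradius r=9; the 19.5×15 cube at (5.5, 11) contributes its full rectangle; Taking the union: the 2 present regions are separate (no shared area or edge), so areas and boundary lengths simply add and each stays a separate island — 2 connected regions; (rotated 20° about Z; rotation is an isometry so areas/perimeters/island counts are preserved). Overall, the cross-section has 2 separate islands. Undo the 20° rotation: the query point maps to (7.210, 25.364) in the un-rotated model frame. The nearest boundary edge runs (5.50, 26.00)→(25.00, 26.00); distance from the point to it = 0.64 mm. (Shell/infill is judged within the island containing the point — the largest one.) The point is inside the cross-section, 0.64 mm from the nearest boundary — within the 1.2 mm shell band (3 × 0.4).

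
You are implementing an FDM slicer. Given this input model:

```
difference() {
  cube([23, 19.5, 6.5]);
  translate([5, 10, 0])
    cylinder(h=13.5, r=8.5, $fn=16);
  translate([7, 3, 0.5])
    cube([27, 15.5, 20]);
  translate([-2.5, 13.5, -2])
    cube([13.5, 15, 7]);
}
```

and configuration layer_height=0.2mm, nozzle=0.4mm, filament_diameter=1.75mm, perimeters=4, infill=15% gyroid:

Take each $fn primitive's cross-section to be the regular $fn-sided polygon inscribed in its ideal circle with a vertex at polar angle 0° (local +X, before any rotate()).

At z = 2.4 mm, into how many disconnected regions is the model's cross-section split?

2

At z = 2.4 mm: the cube is present — its section is the full 23×19.5 rectangle; the cylinder at (5, 10): section is a regular 16-gon, circumradius r=8.5; the cube at (7, 3) is present — its section is the full 27×15.5 rectangle; the cube at (-2.5, 13.5) (footprint 13.5×15) is included at this height; Subtracting the remaining from the first: starting from the 23×19.5 cube, the r=8.5 cylinder at (5, 10) partially overlaps it — only the 189.19 mm² overlap (of its 221.19 mm²) is removed, clipping the outline; the 27×15.5 cube at (7, 3) partially overlaps it — only the 172.38 mm² overlap (of its 418.50 mm²) is removed, clipping the outline; the 13.5×15 cube at (-2.5, 13.5) partially overlaps it — only the 14.60 mm² overlap (of its 202.50 mm²) is removed, clipping the outline — 2 connected regions. The result has 2 disconnected regions.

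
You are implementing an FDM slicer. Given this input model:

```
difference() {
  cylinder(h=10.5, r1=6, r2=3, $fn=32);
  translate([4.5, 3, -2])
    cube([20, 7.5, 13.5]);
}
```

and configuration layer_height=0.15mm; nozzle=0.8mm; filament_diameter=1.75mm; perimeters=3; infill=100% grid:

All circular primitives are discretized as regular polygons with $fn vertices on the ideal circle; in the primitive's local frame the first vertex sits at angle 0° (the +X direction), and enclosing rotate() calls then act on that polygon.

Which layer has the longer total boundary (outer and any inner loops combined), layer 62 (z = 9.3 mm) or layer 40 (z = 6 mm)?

Layer 62 (z = 9.3): the cone contributes a regular 32-gon of circumradius 3.343 (interpolated between r1=6 and r2=3 at t=0.886) (perimeter = 2·32·3.343·sin(180°/32) = 20.97 mm); the cube at (4.5, 3) (footprint 20×7.5) is included at this height (perimeter 55.00 mm); Subtracting the remaining from the first: starting from the cone, the 20×7.5 cube at (4.5, 3) misses the remaining region (no effect) — boundary = 20.97 mm. So its perimeter = 20.97 mm. Layer 40 (z = 6): the cone contributes a regular 32-gon of circumradius 4.286 (interpolated between r1=6 and r2=3 at t=0.571) (perimeter = 2·32·4.286·sin(180°/32) = 26.88 mm); the cube at (4.5, 3) (footprint 20×7.5) is included at this height (perimeter 55.00 mm); Subtracting the remaining from the first: starting from the cone, the 20×7.5 cube at (4.5, 3) misses the remaining region (no effect) — boundary = 26.88 mm. So its perimeter = 26.88 mm. Layer 40 is larger (26.88 vs 20.97 mm).

layer 40 (z = 6 mm)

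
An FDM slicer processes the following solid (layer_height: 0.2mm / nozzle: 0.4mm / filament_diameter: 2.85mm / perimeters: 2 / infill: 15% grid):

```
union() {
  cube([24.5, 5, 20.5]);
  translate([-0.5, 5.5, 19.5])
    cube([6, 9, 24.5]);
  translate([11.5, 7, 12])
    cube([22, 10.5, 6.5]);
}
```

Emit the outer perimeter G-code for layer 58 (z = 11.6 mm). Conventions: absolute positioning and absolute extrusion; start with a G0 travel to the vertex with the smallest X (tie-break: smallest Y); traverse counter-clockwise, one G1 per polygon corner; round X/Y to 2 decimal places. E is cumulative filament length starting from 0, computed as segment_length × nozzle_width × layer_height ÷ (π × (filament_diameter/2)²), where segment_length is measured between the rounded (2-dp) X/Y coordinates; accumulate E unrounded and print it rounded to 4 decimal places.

At z = 11.6 mm: the 24.5×5 cube contributes its full rectangle; the cube at (-0.5, 5.5) does not reach this height (z outside [19.5, 44]); the cube at (11.5, 7) is not intersected at this z (z outside [12, 18.5]); Merging all regions: only the 24.5×5 cube is present, so the union is just that shape — 1 connected region. The outline is a single polygon with 4 vertices. Extrusion per mm of travel: 0.4 × 0.2 / (π × 1.425²) = 0.012540. Accumulating E over each segment gives final E = 0.7399.

G0 X0.00 Y0.00 Z11.60
G1 X24.50 Y0.00 E0.3072
G1 X24.50 Y5.00 E0.3699
G1 X0.00 Y5.00 E0.6772
G1 X0.00 Y0.00 E0.7399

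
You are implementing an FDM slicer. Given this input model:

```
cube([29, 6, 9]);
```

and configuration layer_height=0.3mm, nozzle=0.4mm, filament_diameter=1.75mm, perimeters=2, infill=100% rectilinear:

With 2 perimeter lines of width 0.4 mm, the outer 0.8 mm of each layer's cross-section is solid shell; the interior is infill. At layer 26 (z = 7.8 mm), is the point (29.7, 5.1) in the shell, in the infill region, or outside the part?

outside

At z = 7.8 mm: the cube (footprint 29×6) is included at this height. Overall, the cross-section is a single solid region. The nearest boundary edge runs (29.00, 0.00)→(29.00, 6.00); distance from the point to it = 0.70 mm. The point is not inside any of the regions above, so it lies outside the cross-section (0.70 mm from the nearest boundary).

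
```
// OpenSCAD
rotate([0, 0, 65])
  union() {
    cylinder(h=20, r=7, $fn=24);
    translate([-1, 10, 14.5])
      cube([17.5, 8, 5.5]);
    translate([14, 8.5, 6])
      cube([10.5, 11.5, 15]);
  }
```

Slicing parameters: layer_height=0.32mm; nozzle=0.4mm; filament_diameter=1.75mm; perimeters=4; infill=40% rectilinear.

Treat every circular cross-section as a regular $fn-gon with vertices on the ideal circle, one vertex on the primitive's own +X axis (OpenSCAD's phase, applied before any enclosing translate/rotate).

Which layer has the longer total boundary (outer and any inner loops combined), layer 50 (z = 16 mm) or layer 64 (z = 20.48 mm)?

Layer 50 (z = 16): the r=7 cylinder gives a regular 24-gon of circumradius 7 (constant along its height) (perimeter = 2·24·7.000·sin(180°/24) = 43.86 mm); the cube at (-1, 10) (footprint 17.5×8) is included at this height (perimeter 51.00 mm); the 10.5×11.5 cube at (14, 8.5) contributes its full rectangle (perimeter 44.00 mm); Merging all regions: the regions partially overlap (shared area 20.00 mm²), so the edge portions inside another operand are dropped and the merged outline is re-measured after clipping — boundary = 117.86 mm; (whole slice rotated 65° about Z — lengths, areas and connectivity unchanged). So its perimeter = 117.86 mm. Layer 64 (z = 20.48): the cylinder does not reach this height (z outside [0, 20]); the cube at (-1, 10) is absent (z outside [14.5, 20]); the cube at (14, 8.5) (footprint 10.5×11.5) is included at this height (perimeter 44.00 mm); Taking the union: only the 10.5×11.5 cube at (14, 8.5) is present, so the union is just that shape — boundary = 44.00 mm; (whole slice rotated 65° about Z — lengths, areas and connectivity unchanged). So its perimeter = 44.00 mm. Layer 50 is larger (117.86 vs 44.00 mm).

layer 50 (z = 16 mm)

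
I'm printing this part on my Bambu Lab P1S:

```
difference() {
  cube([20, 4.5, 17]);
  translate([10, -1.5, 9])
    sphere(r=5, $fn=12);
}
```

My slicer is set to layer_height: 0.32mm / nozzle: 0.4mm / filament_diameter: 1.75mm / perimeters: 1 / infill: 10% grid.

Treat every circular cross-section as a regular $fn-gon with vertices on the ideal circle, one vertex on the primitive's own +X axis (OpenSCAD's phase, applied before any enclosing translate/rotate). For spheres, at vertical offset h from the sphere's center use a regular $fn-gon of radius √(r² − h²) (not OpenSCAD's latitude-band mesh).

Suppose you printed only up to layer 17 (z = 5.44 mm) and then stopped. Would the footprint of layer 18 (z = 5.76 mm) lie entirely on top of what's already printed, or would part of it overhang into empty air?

Compare the two slices. At z = 5.44: the 20×4.5 cube contributes its full rectangle (area 90.00 mm²); the r=5 sphere at (10, -1.5) contributes a regular 12-gon of circumradius √(5²−3.56²) = 3.511 (area = (12/2)·3.511²·sin(360°/12) = 36.98 mm²); Taking the first minus the rest: starting from the 20×4.5 cube (90.00 mm²), the r=5 sphere at (10, -1.5) partially overlaps it — only the 8.56 mm² overlap (of its 36.98 mm²) is removed, clipping the outline — area = 81.44 mm². At z = 5.76: the 20×4.5 cube contributes its full rectangle (area 90.00 mm²); the r=5 sphere at (10, -1.5) contributes a regular 12-gon of circumradius √(5²−3.24²) = 3.808 (area = (12/2)·3.808²·sin(360°/12) = 43.51 mm²); After the difference (first − rest): starting from the 20×4.5 cube (90.00 mm²), the r=5 sphere at (10, -1.5) partially overlaps it — only the 10.93 mm² overlap (of its 43.51 mm²) is removed, clipping the outline — area = 79.07 mm². Checking containment: the cross-section at z = 5.76 is a subset of the cross-section at z = 5.44.

entirely on top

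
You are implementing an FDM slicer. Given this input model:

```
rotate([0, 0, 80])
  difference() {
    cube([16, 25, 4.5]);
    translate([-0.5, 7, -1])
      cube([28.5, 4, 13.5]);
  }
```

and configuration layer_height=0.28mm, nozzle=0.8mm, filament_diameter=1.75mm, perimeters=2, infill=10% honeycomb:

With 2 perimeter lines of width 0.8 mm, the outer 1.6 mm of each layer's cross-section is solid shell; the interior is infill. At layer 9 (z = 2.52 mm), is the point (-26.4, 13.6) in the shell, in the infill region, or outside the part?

At z = 2.52 mm: the cube (footprint 16×25) is included at this height; the cube at (-0.5, 7) (footprint 28.5×4) is included at this height; Taking the first minus the rest: starting from the 16×25 cube, the 28.5×4 cube at (-0.5, 7) partially overlaps it — only the 64.00 mm² overlap (of its 114.00 mm²) is removed, clipping the outline — 2 connected regions; (rotated 80° about Z; rotation is an isometry so areas/perimeters/island counts are preserved). Overall, the cross-section has 2 separate islands. Undo the 80° rotation: the query point maps to (8.809, 28.361) in the un-rotated model frame. The nearest boundary edge runs (0.00, 25.00)→(16.00, 25.00); distance from the point to it = 3.36 mm. The point is not inside any of the regions above, so it lies outside the cross-section (3.36 mm from the nearest boundary).

outside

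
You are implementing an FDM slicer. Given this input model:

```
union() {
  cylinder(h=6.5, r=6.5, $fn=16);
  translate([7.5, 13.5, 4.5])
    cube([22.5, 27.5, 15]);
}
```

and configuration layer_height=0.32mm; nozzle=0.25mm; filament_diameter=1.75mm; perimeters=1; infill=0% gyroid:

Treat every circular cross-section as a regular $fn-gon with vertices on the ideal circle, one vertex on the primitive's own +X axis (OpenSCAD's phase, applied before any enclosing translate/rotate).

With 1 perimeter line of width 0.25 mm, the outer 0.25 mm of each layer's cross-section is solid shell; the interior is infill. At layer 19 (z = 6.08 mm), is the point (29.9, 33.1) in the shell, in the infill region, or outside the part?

shell

At z = 6.08 mm: the r=6.5 cylinder gives a regular 16-gon of circumradius 6.5 (constant along its height); the cube at (7.5, 13.5) is present — its section is the full 22.5×27.5 rectangle; Merging all regions: the 2 present regions are separate (no shared area or edge), so areas and boundary lengths simply add and each stays a separate island — 2 connected regions. Overall, the cross-section has 2 separate islands. The nearest boundary edge runs (30.00, 41.00)→(30.00, 13.50); distance from the point to it = 0.10 mm. (Shell/infill is judged within the island containing the point — the largest one.) The point is inside the cross-section, 0.10 mm from the nearest boundary — within the 0.25 mm shell band (1 × 0.25).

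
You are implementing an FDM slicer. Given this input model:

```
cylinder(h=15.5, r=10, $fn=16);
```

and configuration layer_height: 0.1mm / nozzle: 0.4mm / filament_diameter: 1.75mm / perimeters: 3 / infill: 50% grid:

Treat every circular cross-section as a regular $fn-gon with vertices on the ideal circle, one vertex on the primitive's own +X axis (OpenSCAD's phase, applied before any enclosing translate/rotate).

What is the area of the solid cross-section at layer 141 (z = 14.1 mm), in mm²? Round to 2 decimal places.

306.15 mm²

At z = 14.1 mm: the cylinder: section is a regular 16-gon, circumradius r=10 (area = (16/2)·10.000²·sin(360°/16) = 306.15 mm²). Overall, the cross-section is a single solid region. Net area = 306.15 mm².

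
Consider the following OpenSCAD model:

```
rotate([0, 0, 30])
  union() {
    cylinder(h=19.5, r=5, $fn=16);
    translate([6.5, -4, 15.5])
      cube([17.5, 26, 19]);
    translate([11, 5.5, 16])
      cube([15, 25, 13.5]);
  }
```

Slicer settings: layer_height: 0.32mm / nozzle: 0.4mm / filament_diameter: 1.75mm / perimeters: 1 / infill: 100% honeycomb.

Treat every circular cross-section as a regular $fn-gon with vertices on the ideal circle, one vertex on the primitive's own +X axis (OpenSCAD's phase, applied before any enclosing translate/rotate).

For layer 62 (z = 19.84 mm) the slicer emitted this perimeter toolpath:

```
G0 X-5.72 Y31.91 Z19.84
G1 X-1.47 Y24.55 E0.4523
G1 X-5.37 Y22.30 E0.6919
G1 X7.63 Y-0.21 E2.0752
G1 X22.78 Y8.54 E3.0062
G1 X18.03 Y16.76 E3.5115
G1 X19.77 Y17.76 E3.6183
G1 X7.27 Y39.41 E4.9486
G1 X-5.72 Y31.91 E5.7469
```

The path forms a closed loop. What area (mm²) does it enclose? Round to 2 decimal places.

615.29 mm²

Apply the shoelace formula to the sequence of (X, Y) vertices; enclosed area = 615.29 mm².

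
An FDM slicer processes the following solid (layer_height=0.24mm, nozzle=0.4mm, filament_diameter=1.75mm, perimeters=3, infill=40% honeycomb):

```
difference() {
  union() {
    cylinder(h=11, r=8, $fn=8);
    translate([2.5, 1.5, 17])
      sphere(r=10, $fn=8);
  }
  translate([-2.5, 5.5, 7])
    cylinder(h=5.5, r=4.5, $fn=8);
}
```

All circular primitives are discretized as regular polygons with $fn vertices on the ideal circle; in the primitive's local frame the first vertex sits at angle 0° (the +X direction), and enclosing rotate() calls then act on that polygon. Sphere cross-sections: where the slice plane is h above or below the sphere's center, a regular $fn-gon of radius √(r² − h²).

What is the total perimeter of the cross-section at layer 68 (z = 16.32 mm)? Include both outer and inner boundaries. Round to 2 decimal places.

At z = 16.32 mm: the cylinder does not reach this height (z outside [0, 11]); the sphere at (2.5, 1.5): section is a regular 8-gon, circumradius = √(r²−h²) = √(10²−0.68²) = 9.977 (perimeter = 2·8·9.977·sin(180°/8) = 61.09 mm); Taking the union: only the r=10 sphere at (2.5, 1.5) is present, so the union is just that shape — boundary = 61.09 mm; the cylinder at (-2.5, 5.5) is not intersected at this z (z outside [7, 12.5]); Subtracting the remaining from the first: none of the subtracted shapes is present at this height, so that combined region is unchanged — boundary = 61.09 mm. Overall, the cross-section is a single solid region. Total boundary length (outer) = 61.09 mm.

61.09 mm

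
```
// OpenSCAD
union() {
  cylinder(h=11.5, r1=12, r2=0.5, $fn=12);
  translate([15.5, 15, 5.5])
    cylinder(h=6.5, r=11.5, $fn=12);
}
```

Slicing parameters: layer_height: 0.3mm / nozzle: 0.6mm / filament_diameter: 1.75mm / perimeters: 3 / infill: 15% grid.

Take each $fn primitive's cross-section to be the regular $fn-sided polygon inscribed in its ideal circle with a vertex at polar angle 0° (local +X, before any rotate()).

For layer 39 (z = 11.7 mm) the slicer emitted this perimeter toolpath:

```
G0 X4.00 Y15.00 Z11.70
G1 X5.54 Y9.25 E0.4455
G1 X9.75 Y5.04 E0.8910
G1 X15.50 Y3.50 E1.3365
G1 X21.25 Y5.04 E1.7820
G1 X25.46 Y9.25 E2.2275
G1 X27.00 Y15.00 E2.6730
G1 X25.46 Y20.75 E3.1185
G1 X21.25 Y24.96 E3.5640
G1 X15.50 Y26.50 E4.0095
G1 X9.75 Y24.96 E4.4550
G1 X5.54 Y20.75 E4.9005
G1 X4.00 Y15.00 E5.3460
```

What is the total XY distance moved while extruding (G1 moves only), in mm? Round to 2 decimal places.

71.44 mm

Sum the Euclidean lengths of each G1 segment: total = 71.44 mm.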